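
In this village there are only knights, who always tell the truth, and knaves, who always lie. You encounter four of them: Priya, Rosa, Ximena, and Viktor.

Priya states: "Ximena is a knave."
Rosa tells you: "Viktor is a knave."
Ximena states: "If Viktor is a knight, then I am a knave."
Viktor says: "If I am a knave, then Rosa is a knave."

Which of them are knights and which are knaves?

Priya: knave, Rosa: knight, Ximena: knight, Viktor: knave

Consider Priya. Suppose Priya is a knight.
Then no assignment of the remaining roles makes every statement match its speaker's type — contradiction.
So Priya is a knave.
Consider Rosa. Suppose Rosa is a knave.
Then no assignment of the remaining roles makes every statement match its speaker's type — contradiction.
So Rosa is a knight.
Consider Ximena. Suppose Ximena is a knave.
Then Priya's statement comes out true, contradicting Priya being a knave.
So Ximena is a knight.
Consider Viktor. Suppose Viktor is a knight.
Then Rosa's statement comes out false, contradicting Rosa being a knight.
So Viktor is a knave.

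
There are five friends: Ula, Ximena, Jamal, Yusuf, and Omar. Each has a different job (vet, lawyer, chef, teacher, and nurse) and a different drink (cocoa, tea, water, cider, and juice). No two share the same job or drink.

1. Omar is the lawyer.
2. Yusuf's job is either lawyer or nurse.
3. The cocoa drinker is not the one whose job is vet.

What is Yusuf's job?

Clue 1 rules out lawyer for Yusuf's job.
With clues 1–2, chef, teacher, and vet are impossible for Yusuf's job.
That leaves nurse.

nurse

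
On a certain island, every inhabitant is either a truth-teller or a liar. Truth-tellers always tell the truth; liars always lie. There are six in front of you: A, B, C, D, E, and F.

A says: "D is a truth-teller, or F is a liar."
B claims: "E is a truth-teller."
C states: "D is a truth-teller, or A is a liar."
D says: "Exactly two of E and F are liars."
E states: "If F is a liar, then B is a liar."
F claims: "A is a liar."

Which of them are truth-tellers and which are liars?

A: liar, B: truth-teller, C: truth-teller, D: liar, E: truth-teller, F: truth-teller

Consider A. Suppose A is a truth-teller.
Then no assignment of the remaining roles makes every statement match its speaker's type — contradiction.
So A is a liar.
With that fixed, C's statement is true, so C is a truth-teller.
With that fixed, F's statement is true, so F is a truth-teller.
With that fixed, D's statement is false, so D is a liar.
With that fixed, E's statement is true, so E is a truth-teller.
With that fixed, B's statement is true, so B is a truth-teller.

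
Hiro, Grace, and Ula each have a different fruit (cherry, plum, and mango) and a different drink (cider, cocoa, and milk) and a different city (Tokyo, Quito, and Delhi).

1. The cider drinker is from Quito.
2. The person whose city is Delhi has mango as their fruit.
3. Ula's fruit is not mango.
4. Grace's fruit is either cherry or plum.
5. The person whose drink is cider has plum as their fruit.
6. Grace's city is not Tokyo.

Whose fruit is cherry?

With clues 1–4, Hiro is impossible for the one with fruit cherry.
With clues 1–6, Grace is impossible for the one with fruit cherry.
That leaves Ula.

Ula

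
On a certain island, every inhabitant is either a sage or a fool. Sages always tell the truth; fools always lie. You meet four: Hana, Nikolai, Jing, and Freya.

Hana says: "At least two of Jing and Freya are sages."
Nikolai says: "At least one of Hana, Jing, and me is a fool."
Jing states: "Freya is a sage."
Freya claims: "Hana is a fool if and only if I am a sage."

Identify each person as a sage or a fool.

Hana: fool, Nikolai: sage, Jing: fool, Freya: fool

Consider Hana. Suppose Hana is a sage.
Then whichever role Freya has, Freya's statement has the wrong truth value — contradiction.
So Hana is a fool.
With that fixed, Nikolai's statement is true, so Nikolai is a sage.
Consider Jing. Suppose Jing is a sage.
Then no assignment of the remaining roles makes every statement match its speaker's type — contradiction.
So Jing is a fool.
Consider Freya. Suppose Freya is a sage.
Then Jing's statement comes out true, contradicting Jing being a fool.
So Freya is a fool.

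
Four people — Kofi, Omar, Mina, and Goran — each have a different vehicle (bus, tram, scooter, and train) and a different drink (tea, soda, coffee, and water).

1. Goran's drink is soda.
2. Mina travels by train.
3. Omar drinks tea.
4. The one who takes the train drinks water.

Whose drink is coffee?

Kofi

Clue 1 rules out Goran for the one with drink coffee.
With clues 1–3, Omar is impossible for the one with drink coffee.
With clues 1–4, Mina is impossible for the one with drink coffee.
That leaves Kofi.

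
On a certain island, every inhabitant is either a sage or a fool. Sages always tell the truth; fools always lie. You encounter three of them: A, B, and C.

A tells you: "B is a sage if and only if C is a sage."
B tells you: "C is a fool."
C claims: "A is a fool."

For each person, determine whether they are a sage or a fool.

A: fool, B: fool, C: sage

Consider A. Suppose A is a sage.
Then no assignment of the remaining roles makes every statement match its speaker's type — contradiction.
So A is a fool.
With that fixed, C's statement is true, so C is a sage.
With that fixed, B's statement is false, so B is a fool.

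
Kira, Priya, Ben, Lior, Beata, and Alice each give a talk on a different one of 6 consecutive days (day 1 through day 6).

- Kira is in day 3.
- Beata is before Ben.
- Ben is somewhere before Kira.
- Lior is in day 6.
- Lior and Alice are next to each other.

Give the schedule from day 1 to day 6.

From clue 1: Kira → day 3.
From clues 1–2: Ben is in {2,4,5,6}.
From clues 1–3: Beata → day 1, Ben → day 2.
From clues 1–4: Lior → day 6.
From clues 1–5: Priya → day 4, Alice → day 5.

Beata, Ben, Kira, Priya, Alice, Lior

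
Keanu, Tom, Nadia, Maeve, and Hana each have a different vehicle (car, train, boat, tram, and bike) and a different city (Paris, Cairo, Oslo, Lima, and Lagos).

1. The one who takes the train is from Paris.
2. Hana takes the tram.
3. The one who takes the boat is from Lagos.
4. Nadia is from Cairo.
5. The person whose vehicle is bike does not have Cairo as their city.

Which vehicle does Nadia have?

car

With clues 1–2, tram is impossible for Nadia's vehicle.
With clues 1–4, boat and train are impossible for Nadia's vehicle.
With clues 1–5, bike is impossible for Nadia's vehicle.
That leaves car.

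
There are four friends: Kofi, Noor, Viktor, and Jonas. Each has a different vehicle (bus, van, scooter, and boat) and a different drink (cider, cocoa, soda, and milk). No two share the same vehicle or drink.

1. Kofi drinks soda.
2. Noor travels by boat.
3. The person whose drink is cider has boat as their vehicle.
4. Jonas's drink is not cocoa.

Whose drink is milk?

Jonas

Clue 1 rules out Kofi for the one with drink milk.
With clues 1–3, Noor is impossible for the one with drink milk.
With clues 1–4, Viktor is impossible for the one with drink milk.
That leaves Jonas.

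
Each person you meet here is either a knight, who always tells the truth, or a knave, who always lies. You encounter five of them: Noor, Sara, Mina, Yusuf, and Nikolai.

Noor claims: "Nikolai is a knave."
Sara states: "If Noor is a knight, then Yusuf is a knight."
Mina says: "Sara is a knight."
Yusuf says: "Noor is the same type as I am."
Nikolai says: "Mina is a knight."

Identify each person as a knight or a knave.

Consider Noor. Suppose Noor is a knave.
Then whichever role Yusuf has, Yusuf's statement has the wrong truth value — contradiction.
So Noor is a knight.
Consider Sara. Suppose Sara is a knight.
Then no assignment of the remaining roles makes every statement match its speaker's type — contradiction.
So Sara is a knave.
With that fixed, Mina's statement is false, so Mina is a knave.
With that fixed, Nikolai's statement is false, so Nikolai is a knave.
Consider Yusuf. Suppose Yusuf is a knight.
Then Sara's statement comes out true, contradicting Sara being a knave.
So Yusuf is a knave.

Noor: knight, Sara: knave, Mina: knave, Yusuf: knave, Nikolai: knave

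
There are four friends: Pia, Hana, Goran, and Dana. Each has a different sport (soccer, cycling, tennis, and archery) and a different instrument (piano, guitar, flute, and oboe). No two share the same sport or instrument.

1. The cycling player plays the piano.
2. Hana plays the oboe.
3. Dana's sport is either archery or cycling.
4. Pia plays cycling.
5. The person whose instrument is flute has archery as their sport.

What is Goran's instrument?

With clues 1–2, oboe is impossible for Goran's instrument.
With clues 1–4, piano is impossible for Goran's instrument.
With clues 1–5, flute is impossible for Goran's instrument.
That leaves guitar.

guitar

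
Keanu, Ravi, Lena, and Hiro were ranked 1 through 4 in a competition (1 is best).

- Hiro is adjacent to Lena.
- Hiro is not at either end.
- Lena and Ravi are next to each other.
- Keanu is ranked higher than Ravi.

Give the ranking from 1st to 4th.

From clues 1–2: Hiro is in {2,3}.
From clues 1–3: Keanu is in {1,4}.
From clues 1–4: Keanu → rank 1, Hiro → rank 2, Lena → rank 3, Ravi → rank 4.

Keanu, Hiro, Lena, Ravi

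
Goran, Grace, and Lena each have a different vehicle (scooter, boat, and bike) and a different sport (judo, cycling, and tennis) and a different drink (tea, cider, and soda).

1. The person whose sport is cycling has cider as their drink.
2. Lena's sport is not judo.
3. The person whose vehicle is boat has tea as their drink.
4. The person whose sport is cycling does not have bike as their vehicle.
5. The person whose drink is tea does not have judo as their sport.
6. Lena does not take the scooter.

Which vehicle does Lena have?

With clues 1–5, bike is impossible for Lena's vehicle.
With clues 1–6, scooter is impossible for Lena's vehicle.
That leaves boat.

boat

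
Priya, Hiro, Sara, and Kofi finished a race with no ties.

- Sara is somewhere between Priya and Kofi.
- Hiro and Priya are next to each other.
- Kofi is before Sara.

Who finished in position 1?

Kofi

With clue 1, Sara is ruled out for place 1.
With clues 1–3, Hiro and Priya are ruled out for place 1.
So place 1 is Kofi.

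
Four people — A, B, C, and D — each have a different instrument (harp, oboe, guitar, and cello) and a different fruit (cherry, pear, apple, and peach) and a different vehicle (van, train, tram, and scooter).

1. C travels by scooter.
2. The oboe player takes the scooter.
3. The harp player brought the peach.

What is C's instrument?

With clues 1–2, cello, guitar, and harp are impossible for C's instrument.
That leaves oboe.

oboe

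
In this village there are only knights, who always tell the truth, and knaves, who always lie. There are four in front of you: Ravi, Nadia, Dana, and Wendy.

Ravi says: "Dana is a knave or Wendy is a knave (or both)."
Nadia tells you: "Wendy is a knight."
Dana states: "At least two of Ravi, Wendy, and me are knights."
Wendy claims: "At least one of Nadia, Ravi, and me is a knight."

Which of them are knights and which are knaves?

Consider Ravi. Suppose Ravi is a knight.
Then no assignment of the remaining roles makes every statement match its speaker's type — contradiction.
So Ravi is a knave.
Consider Nadia. Suppose Nadia is a knave.
Then no assignment of the remaining roles makes every statement match its speaker's type — contradiction.
So Nadia is a knight.
With that fixed, Wendy's statement is true, so Wendy is a knight.
Consider Dana. Suppose Dana is a knave.
Then Ravi's statement comes out true, contradicting Ravi being a knave.
So Dana is a knight.

Ravi: knave, Nadia: knight, Dana: knight, Wendy: knight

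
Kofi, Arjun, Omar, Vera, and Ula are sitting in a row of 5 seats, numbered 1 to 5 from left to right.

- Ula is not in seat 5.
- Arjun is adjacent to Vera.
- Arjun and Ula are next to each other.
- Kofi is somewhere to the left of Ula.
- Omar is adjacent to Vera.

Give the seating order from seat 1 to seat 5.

Kofi, Ula, Arjun, Vera, Omar

From clue 1: Ula is in {1,2,3,4}.
From clues 1–3: Arjun is in {2,3,4}.
From clues 1–4: Kofi is in {1,2}.
From clues 1–5: Kofi → seat 1, Ula → seat 2, Arjun → seat 3, Vera → seat 4, Omar → seat 5.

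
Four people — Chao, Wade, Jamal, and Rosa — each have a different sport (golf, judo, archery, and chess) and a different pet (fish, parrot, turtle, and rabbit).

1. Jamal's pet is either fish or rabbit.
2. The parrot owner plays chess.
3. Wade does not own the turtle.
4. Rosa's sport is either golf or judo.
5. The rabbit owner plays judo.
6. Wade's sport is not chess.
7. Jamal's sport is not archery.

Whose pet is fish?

With clues 1–6, Chao and Rosa are impossible for the one with pet fish.
With clues 1–7, Jamal is impossible for the one with pet fish.
That leaves Wade.

Wade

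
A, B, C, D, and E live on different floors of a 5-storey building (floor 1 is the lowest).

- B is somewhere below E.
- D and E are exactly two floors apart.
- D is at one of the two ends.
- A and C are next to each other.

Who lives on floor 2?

B

With clues 1–3, D and E are ruled out for floor 2.
With clues 1–4, A and C are ruled out for floor 2.
So floor 2 is B.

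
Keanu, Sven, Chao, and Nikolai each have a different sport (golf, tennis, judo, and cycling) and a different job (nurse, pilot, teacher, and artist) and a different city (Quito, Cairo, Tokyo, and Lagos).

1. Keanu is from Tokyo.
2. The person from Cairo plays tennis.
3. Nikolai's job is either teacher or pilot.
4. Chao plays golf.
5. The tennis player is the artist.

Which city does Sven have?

Clue 1 rules out Tokyo for Sven's city.
With clues 1–5, Lagos and Quito are impossible for Sven's city.
That leaves Cairo.

Cairo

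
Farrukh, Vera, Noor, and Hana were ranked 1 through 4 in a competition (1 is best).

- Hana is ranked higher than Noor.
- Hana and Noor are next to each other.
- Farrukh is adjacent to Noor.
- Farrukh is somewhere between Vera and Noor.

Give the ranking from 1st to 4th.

From clue 1: Noor is in {2,3,4}.
From clues 1–3: Farrukh is in {3,4}.
From clues 1–4: Hana → rank 1, Noor → rank 2, Farrukh → rank 3, Vera → rank 4.

Hana, Noor, Farrukh, Vera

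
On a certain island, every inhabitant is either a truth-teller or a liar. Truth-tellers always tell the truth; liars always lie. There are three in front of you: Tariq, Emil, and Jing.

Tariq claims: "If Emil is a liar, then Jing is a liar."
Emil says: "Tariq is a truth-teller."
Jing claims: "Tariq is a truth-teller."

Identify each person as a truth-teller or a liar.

Consider Tariq. Suppose Tariq is a liar.
Then no assignment of the remaining roles makes every statement match its speaker's type — contradiction.
So Tariq is a truth-teller.
With that fixed, Emil's statement is true, so Emil is a truth-teller.
With that fixed, Jing's statement is true, so Jing is a truth-teller.

Tariq: truth-teller, Emil: truth-teller, Jing: truth-teller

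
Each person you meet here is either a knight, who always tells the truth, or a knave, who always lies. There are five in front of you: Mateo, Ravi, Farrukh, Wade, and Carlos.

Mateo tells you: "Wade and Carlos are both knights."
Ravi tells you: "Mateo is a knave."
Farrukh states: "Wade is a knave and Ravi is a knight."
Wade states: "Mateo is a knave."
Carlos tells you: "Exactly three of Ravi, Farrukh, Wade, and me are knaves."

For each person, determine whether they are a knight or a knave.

Mateo: knave, Ravi: knight, Farrukh: knave, Wade: knight, Carlos: knave

Consider Mateo. Suppose Mateo is a knight.
Then no assignment of the remaining roles makes every statement match its speaker's type — contradiction.
So Mateo is a knave.
With that fixed, Ravi's statement is true, so Ravi is a knight.
With that fixed, Wade's statement is true, so Wade is a knight.
With that fixed, Carlos's statement is false, so Carlos is a knave.
With that fixed, Farrukh's statement is false, so Farrukh is a knave.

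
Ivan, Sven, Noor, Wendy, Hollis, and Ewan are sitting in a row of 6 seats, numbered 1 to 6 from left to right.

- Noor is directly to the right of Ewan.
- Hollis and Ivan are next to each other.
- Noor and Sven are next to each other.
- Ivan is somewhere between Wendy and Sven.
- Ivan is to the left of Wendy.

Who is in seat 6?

Wendy

With clue 1, Ewan is ruled out for seat 6.
With clues 1–3, Noor is ruled out for seat 6.
With clues 1–4, Hollis and Ivan are ruled out for seat 6.
With clues 1–5, Sven is ruled out for seat 6.
So seat 6 is Wendy.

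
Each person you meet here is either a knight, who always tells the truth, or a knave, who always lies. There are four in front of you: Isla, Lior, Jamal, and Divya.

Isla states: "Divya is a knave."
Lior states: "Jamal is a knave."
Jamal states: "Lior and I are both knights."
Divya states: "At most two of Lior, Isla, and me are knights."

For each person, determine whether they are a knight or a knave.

Isla: knave, Lior: knight, Jamal: knave, Divya: knight

Consider Isla. Suppose Isla is a knight.
Then no assignment of the remaining roles makes every statement match its speaker's type — contradiction.
So Isla is a knave.
With that fixed, Divya's statement is true, so Divya is a knight.
Consider Lior. Suppose Lior is a knave.
Then no assignment of the remaining roles makes every statement match its speaker's type — contradiction.
So Lior is a knight.
Consider Jamal. Suppose Jamal is a knight.
Then Lior's statement comes out false, contradicting Lior being a knight.
So Jamal is a knave.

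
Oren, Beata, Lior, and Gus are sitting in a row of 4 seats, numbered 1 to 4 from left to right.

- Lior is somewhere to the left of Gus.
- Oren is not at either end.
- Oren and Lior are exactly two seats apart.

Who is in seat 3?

With clues 1–3, Beata, Gus, and Lior are ruled out for seat 3.
So seat 3 is Oren.

Oren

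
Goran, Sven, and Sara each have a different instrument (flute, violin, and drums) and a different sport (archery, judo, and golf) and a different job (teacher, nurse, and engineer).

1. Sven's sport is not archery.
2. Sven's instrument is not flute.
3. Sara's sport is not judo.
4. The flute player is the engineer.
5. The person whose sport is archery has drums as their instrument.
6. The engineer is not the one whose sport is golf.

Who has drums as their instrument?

Sara

With clues 1–5, Sven is impossible for the one with instrument drums.
With clues 1–6, Goran is impossible for the one with instrument drums.
That leaves Sara.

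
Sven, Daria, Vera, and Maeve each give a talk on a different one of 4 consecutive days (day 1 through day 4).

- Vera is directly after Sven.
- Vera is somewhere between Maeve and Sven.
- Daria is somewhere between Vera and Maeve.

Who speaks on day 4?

Maeve

With clue 1, Sven is ruled out for day 4.
With clues 1–2, Vera is ruled out for day 4.
With clues 1–3, Daria is ruled out for day 4.
So day 4 is Maeve.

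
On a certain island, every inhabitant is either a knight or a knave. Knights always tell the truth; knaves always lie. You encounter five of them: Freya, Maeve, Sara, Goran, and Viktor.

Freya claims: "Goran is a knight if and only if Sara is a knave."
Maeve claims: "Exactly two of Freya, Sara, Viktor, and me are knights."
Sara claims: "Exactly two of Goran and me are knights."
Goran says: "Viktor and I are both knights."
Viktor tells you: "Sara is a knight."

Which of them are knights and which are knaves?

Consider Freya. Suppose Freya is a knight.
Then no assignment of the remaining roles makes every statement match its speaker's type — contradiction.
So Freya is a knave.
Consider Maeve. Suppose Maeve is a knight.
Then no assignment of the remaining roles makes every statement match its speaker's type — contradiction.
So Maeve is a knave.
Consider Sara. Suppose Sara is a knight.
Then no assignment of the remaining roles makes every statement match its speaker's type — contradiction.
So Sara is a knave.
With that fixed, Viktor's statement is false, so Viktor is a knave.
With that fixed, Goran's statement is false, so Goran is a knave.

Freya: knave, Maeve: knave, Sara: knave, Goran: knave, Viktor: knave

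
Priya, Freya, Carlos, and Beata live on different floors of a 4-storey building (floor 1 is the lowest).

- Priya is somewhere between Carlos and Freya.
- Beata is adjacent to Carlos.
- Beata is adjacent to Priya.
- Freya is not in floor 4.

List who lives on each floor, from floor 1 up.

Freya, Priya, Beata, Carlos

From clue 1: Priya is in {2,3}.
From clues 1–4: Freya → floor 1, Priya → floor 2, Beata → floor 3, Carlos → floor 4.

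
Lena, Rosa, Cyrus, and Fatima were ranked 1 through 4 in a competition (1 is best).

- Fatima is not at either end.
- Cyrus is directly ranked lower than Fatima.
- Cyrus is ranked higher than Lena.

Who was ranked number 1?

Rosa

With clue 1, Fatima is ruled out for rank 1.
With clues 1–2, Cyrus is ruled out for rank 1.
With clues 1–3, Lena is ruled out for rank 1.
So rank 1 is Rosa.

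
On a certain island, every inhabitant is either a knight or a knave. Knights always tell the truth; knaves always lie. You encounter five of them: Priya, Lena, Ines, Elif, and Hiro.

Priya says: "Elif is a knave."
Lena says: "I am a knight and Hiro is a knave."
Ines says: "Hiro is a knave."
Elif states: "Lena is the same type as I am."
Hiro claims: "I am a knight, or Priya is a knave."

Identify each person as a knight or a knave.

Priya: knight, Lena: knight, Ines: knight, Elif: knave, Hiro: knave

Consider Priya. Suppose Priya is a knave.
Then no assignment of the remaining roles makes every statement match its speaker's type — contradiction.
So Priya is a knight.
Consider Lena. Suppose Lena is a knave.
Then whichever role Elif has, Elif's statement has the wrong truth value — contradiction.
So Lena is a knight.
Consider Ines. Suppose Ines is a knave.
Then no assignment of the remaining roles makes every statement match its speaker's type — contradiction.
So Ines is a knight.
Consider Elif. Suppose Elif is a knight.
Then Priya's statement comes out false, contradicting Priya being a knight.
So Elif is a knave.
Consider Hiro. Suppose Hiro is a knight.
Then Lena's statement comes out false, contradicting Lena being a knight.
So Hiro is a knave.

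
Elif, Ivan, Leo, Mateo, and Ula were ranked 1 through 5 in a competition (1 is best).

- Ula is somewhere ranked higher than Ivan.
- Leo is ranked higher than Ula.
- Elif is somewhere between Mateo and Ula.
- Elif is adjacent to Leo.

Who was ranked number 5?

With clue 1, Ula is ruled out for rank 5.
With clues 1–2, Leo is ruled out for rank 5.
With clues 1–3, Elif is ruled out for rank 5.
With clues 1–4, Mateo is ruled out for rank 5.
So rank 5 is Ivan.

Ivan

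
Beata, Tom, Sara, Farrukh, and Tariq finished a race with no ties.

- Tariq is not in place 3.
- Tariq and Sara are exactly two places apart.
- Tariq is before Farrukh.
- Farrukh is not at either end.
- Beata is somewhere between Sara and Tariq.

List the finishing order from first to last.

From clue 1: Tariq is in {1,2,4,5}.
From clues 1–2: Sara is in {2,3,4}.
From clues 1–4: Sara is in {3,4}.
From clues 1–5: Tariq → place 1, Beata → place 2, Sara → place 3, Farrukh → place 4, Tom → place 5.

Tariq, Beata, Sara, Farrukh, Tom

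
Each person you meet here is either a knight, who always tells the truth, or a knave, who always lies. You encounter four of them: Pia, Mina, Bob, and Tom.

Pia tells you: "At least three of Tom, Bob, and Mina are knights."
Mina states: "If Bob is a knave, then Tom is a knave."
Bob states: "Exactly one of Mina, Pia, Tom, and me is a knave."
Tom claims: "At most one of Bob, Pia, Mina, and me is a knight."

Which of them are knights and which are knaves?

Pia: knave, Mina: knave, Bob: knave, Tom: knight

Consider Pia. Suppose Pia is a knight.
Then no assignment of the remaining roles makes every statement match its speaker's type — contradiction.
So Pia is a knave.
Consider Mina. Suppose Mina is a knight.
Then no assignment of the remaining roles makes every statement match its speaker's type — contradiction.
So Mina is a knave.
With that fixed, Bob's statement is false, so Bob is a knave.
With that fixed, Tom's statement is true, so Tom is a knight.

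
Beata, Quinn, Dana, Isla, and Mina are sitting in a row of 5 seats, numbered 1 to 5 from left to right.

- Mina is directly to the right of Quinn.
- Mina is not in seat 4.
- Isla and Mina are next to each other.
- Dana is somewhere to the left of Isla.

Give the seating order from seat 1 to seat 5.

From clue 1: Quinn is in {1,2,3,4}.
From clues 1–2: Quinn is in {1,2,4}.
From clues 1–3: Quinn is in {1,2}.
From clues 1–4: Dana → seat 1, Quinn → seat 2, Mina → seat 3, Isla → seat 4, Beata → seat 5.

Dana, Quinn, Mina, Isla, Beata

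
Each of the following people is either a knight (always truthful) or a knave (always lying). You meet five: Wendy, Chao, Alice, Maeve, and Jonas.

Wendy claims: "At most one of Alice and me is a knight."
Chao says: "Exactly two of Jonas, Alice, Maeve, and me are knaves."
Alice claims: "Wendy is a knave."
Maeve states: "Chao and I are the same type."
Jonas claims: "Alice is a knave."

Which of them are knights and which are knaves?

Wendy: knight, Chao: knight, Alice: knave, Maeve: knave, Jonas: knight

Consider Wendy. Suppose Wendy is a knave.
Then Wendy's own statement would have to be false, but it can't be — contradiction.
So Wendy is a knight.
With that fixed, Alice's statement is false, so Alice is a knave.
With that fixed, Jonas's statement is true, so Jonas is a knight.
Consider Chao. Suppose Chao is a knave.
Then whichever role Maeve has, Maeve's statement has the wrong truth value — contradiction.
So Chao is a knight.
Consider Maeve. Suppose Maeve is a knight.
Then Chao's statement comes out false, contradicting Chao being a knight.
So Maeve is a knave.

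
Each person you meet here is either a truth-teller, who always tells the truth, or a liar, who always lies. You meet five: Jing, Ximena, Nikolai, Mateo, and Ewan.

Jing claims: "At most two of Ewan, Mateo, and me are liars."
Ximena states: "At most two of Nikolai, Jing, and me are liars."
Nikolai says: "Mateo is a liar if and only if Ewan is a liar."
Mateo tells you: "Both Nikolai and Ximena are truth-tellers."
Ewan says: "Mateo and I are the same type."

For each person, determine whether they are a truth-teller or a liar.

Consider Jing. Suppose Jing is a liar.
Then no assignment of the remaining roles makes every statement match its speaker's type — contradiction.
So Jing is a truth-teller.
With that fixed, Ximena's statement is true, so Ximena is a truth-teller.
Consider Nikolai. Suppose Nikolai is a liar.
Then no assignment of the remaining roles makes every statement match its speaker's type — contradiction.
So Nikolai is a truth-teller.
With that fixed, Mateo's statement is true, so Mateo is a truth-teller.
Consider Ewan. Suppose Ewan is a liar.
Then Nikolai's statement comes out false, contradicting Nikolai being a truth-teller.
So Ewan is a truth-teller.

Jing: truth-teller, Ximena: truth-teller, Nikolai: truth-teller, Mateo: truth-teller, Ewan: truth-teller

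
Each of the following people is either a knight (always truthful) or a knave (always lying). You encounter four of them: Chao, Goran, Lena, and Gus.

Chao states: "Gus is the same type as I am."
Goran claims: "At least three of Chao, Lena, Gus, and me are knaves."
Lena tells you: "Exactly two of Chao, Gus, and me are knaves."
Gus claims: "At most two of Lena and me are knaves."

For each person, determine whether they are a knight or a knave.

Chao: knight, Goran: knave, Lena: knave, Gus: knight

Regardless of anyone's role, Gus's statement is true, so Gus is a knight.
Consider Chao. Suppose Chao is a knave.
Then whichever role Lena has, Lena's statement has the wrong truth value — contradiction.
So Chao is a knight.
With that fixed, Goran's statement is false, so Goran is a knave.
With that fixed, Lena's statement is false, so Lena is a knave.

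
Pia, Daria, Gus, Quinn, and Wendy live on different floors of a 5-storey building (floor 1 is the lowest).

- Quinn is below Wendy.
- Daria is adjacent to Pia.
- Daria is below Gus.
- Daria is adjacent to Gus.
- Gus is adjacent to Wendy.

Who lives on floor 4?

With clues 1–4, Pia and Wendy are ruled out for floor 4.
With clues 1–5, Daria and Quinn are ruled out for floor 4.
So floor 4 is Gus.

Gus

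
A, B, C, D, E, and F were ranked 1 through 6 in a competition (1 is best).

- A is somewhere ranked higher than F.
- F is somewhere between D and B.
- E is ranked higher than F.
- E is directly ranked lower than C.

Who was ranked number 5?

With clues 1–2, A is ruled out for rank 5.
With clues 1–3, E is ruled out for rank 5.
With clues 1–4, B, C, and D are ruled out for rank 5.
So rank 5 is F.

F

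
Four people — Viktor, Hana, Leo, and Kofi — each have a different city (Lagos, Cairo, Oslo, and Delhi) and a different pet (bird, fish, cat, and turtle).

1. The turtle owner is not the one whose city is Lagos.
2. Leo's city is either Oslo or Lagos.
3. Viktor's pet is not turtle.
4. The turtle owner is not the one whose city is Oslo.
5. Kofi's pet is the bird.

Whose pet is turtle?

With clues 1–3, Viktor is impossible for the one with pet turtle.
With clues 1–4, Leo is impossible for the one with pet turtle.
With clues 1–5, Kofi is impossible for the one with pet turtle.
That leaves Hana.

Hana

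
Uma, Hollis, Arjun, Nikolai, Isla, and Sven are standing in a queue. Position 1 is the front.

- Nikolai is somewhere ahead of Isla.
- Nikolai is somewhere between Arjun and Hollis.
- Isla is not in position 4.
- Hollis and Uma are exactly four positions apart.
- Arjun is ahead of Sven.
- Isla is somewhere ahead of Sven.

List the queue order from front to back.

Hollis, Nikolai, Isla, Arjun, Uma, Sven

From clue 1: Nikolai is in {1,2,3,4,5}.
From clues 1–2: Nikolai is in {2,3,4}.
From clues 1–5: Uma is in {1,2,5}.
From clues 1–6: Hollis → position 1, Nikolai → position 2, Isla → position 3, Arjun → position 4, Uma → position 5, Sven → position 6.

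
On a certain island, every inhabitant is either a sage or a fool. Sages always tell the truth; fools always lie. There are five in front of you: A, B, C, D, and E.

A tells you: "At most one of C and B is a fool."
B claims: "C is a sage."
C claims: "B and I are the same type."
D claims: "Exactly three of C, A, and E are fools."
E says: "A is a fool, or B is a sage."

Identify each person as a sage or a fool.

A: sage, B: sage, C: sage, D: fool, E: sage

Consider A. Suppose A is a fool.
Then no assignment of the remaining roles makes every statement match its speaker's type — contradiction.
So A is a sage.
With that fixed, D's statement is false, so D is a fool.
Consider B. Suppose B is a fool.
Then whichever role C has, C's statement has the wrong truth value — contradiction.
So B is a sage.
With that fixed, E's statement is true, so E is a sage.
Consider C. Suppose C is a fool.
Then B's statement comes out false, contradicting B being a sage.
So C is a sage.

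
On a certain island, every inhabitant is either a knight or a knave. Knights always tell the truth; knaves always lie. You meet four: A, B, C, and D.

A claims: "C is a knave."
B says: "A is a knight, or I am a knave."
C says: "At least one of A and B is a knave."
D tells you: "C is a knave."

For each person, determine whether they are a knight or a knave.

Consider A. Suppose A is a knave.
Then whichever role B has, B's statement has the wrong truth value — contradiction.
So A is a knight.
With that fixed, B's statement is true, so B is a knight.
With that fixed, C's statement is false, so C is a knave.
With that fixed, D's statement is true, so D is a knight.

A: knight, B: knight, C: knave, D: knight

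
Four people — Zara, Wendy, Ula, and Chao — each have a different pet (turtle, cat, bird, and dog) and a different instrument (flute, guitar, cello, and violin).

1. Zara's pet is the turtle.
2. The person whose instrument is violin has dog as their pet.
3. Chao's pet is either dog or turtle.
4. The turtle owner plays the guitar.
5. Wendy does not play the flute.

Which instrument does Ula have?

flute

With clues 1–3, violin is impossible for Ula's instrument.
With clues 1–4, guitar is impossible for Ula's instrument.
With clues 1–5, cello is impossible for Ula's instrument.
That leaves flute.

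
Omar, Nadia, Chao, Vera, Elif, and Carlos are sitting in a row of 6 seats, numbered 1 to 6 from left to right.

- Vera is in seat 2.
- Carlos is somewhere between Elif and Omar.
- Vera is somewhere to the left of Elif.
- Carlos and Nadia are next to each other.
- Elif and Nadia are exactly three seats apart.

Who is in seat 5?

With clue 1, Vera is ruled out for seat 5.
With clues 1–4, Omar is ruled out for seat 5.
With clues 1–5, Carlos, Elif, and Nadia are ruled out for seat 5.
So seat 5 is Chao.

Chao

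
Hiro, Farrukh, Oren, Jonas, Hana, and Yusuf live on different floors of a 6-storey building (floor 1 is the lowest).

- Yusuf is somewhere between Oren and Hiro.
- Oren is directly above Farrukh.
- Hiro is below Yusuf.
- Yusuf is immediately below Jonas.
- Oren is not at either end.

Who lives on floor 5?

With clues 1–3, Hiro and Yusuf are ruled out for floor 5.
With clues 1–4, Hana and Jonas are ruled out for floor 5.
With clues 1–5, Farrukh is ruled out for floor 5.
So floor 5 is Oren.

Oren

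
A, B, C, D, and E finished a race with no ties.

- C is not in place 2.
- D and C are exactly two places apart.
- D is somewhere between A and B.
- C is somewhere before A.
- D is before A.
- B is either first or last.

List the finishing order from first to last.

From clue 1: C is in {1,3,4,5}.
From clues 1–3: D is in {2,3}.
From clues 1–4: C is in {1,4}.
From clues 1–5: A is in {4,5}.
From clues 1–6: B → place 1, D → place 2, E → place 3, C → place 4, A → place 5.

B, D, E, C, A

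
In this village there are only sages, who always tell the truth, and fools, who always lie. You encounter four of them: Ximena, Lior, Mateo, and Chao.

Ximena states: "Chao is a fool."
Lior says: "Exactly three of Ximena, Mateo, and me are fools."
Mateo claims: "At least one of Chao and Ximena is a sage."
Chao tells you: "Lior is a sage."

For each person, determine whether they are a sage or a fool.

Ximena: sage, Lior: fool, Mateo: sage, Chao: fool

Consider Ximena. Suppose Ximena is a fool.
Then no assignment of the remaining roles makes every statement match its speaker's type — contradiction.
So Ximena is a sage.
With that fixed, Lior's statement is false, so Lior is a fool.
With that fixed, Mateo's statement is true, so Mateo is a sage.
With that fixed, Chao's statement is false, so Chao is a fool.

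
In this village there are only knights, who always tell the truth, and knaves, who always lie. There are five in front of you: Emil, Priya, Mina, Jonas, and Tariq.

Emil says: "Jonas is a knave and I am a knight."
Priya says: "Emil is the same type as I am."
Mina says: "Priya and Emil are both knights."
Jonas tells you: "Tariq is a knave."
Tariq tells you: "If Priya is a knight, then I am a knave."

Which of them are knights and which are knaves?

Emil: knight, Priya: knave, Mina: knave, Jonas: knave, Tariq: knight

Consider Emil. Suppose Emil is a knave.
Then whichever role Priya has, Priya's statement has the wrong truth value — contradiction.
So Emil is a knight.
Consider Priya. Suppose Priya is a knight.
Then whichever role Tariq has, Tariq's statement has the wrong truth value — contradiction.
So Priya is a knave.
With that fixed, Mina's statement is false, so Mina is a knave.
With that fixed, Tariq's statement is true, so Tariq is a knight.
With that fixed, Jonas's statement is false, so Jonas is a knave.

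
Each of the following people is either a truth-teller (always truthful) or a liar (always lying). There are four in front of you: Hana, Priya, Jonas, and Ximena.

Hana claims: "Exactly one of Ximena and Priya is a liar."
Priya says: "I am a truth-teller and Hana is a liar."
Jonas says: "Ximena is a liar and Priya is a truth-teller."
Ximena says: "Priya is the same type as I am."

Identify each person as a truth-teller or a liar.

Consider Hana. Suppose Hana is a truth-teller.
Then no assignment of the remaining roles makes every statement match its speaker's type — contradiction.
So Hana is a liar.
Consider Priya. Suppose Priya is a liar.
Then whichever role Ximena has, Ximena's statement has the wrong truth value — contradiction.
So Priya is a truth-teller.
Consider Jonas. Suppose Jonas is a truth-teller.
Then no assignment of the remaining roles makes every statement match its speaker's type — contradiction.
So Jonas is a liar.
Consider Ximena. Suppose Ximena is a liar.
Then Hana's statement comes out true, contradicting Hana being a liar.
So Ximena is a truth-teller.

Hana: liar, Priya: truth-teller, Jonas: liar, Ximena: truth-teller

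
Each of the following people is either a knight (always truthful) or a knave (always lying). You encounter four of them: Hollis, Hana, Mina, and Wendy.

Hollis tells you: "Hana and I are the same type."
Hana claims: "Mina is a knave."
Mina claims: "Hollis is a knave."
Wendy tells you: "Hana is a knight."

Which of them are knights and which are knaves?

Consider Hollis. Suppose Hollis is a knave.
Then no assignment of the remaining roles makes every statement match its speaker's type — contradiction.
So Hollis is a knight.
With that fixed, Mina's statement is false, so Mina is a knave.
With that fixed, Hana's statement is true, so Hana is a knight.
With that fixed, Wendy's statement is true, so Wendy is a knight.

Hollis: knight, Hana: knight, Mina: knave, Wendy: knight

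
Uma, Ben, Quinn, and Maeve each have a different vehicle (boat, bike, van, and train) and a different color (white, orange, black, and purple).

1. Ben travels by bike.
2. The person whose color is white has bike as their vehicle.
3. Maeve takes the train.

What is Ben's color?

With clues 1–2, black, orange, and purple are impossible for Ben's color.
That leaves white.

white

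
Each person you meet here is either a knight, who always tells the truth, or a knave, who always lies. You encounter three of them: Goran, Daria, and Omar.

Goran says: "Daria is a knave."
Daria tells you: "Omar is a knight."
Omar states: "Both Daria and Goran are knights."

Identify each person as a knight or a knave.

Goran: knight, Daria: knave, Omar: knave

Consider Goran. Suppose Goran is a knave.
Then no assignment of the remaining roles makes every statement match its speaker's type — contradiction.
So Goran is a knight.
Consider Daria. Suppose Daria is a knight.
Then Goran's statement comes out false, contradicting Goran being a knight.
So Daria is a knave.
With that fixed, Omar's statement is false, so Omar is a knave.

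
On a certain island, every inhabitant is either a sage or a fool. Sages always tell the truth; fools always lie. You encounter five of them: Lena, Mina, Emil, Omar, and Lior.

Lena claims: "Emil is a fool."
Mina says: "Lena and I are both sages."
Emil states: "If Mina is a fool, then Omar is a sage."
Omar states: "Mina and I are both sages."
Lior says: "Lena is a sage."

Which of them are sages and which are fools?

Lena: sage, Mina: fool, Emil: fool, Omar: fool, Lior: sage

Consider Lena. Suppose Lena is a fool.
Then no assignment of the remaining roles makes every statement match its speaker's type — contradiction.
So Lena is a sage.
With that fixed, Lior's statement is true, so Lior is a sage.
Consider Mina. Suppose Mina is a sage.
Then no assignment of the remaining roles makes every statement match its speaker's type — contradiction.
So Mina is a fool.
With that fixed, Omar's statement is false, so Omar is a fool.
With that fixed, Emil's statement is false, so Emil is a fool.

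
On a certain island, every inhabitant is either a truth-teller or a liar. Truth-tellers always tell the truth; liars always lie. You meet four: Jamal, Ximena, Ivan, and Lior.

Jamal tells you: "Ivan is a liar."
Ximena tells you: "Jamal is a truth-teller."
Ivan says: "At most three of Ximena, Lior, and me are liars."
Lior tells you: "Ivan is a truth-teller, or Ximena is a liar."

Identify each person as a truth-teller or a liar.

Regardless of anyone's role, Ivan's statement is true, so Ivan is a truth-teller.
With that fixed, Lior's statement is true, so Lior is a truth-teller.
With that fixed, Jamal's statement is false, so Jamal is a liar.
With that fixed, Ximena's statement is false, so Ximena is a liar.

Jamal: liar, Ximena: liar, Ivan: truth-teller, Lior: truth-teller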